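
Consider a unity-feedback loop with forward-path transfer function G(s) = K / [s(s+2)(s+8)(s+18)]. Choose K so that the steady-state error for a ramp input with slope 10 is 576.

5

One free integrator in G(s): this is a type 1 system.
K_v = lim_{s→0} s·G(s) = K / (2·8·18) = (1/288)·K.
e_ss = 10/K_v = 576 ⇒ K_v = 5/288 ⇒ K = (5/288)/(1/288) = 5.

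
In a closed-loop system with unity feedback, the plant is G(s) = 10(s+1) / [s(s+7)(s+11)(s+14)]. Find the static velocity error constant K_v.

5/539

G(s) has one factor of s in the denominator, so the system is type 1.
K_v = lim_{s→0} s·G(s) = 10·1 / (7·11·14) = 5/539.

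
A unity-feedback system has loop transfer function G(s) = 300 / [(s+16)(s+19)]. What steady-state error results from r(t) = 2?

The open loop has no poles at the origin → type 0 system.
K_p = lim_{s→0} G(s) = 300 / (16·19) = 75/76.
e_ss = 2/(1 + K_p) = 2/(151/76) = 152/151.

152/151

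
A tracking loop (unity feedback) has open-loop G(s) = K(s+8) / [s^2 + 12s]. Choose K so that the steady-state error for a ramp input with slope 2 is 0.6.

The denominator has no term below 12s — 1 pole at s=0, type 1.
K_v = lim_{s→0} s·G(s) = K·8 / 12 = (2/3)·K.
e_ss = 2/K_v = 0.6 ⇒ K_v = 10/3 ⇒ K = (10/3)/(2/3) = 5.

5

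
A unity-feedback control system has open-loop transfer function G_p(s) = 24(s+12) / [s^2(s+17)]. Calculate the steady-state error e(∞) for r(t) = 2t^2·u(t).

17/72

Two free integrators in G_p(s): this is a type 2 system.
K_a = lim_{s→0} s^2·G_p(s) = 24·12 / (17) = 288/17.
r(t) = 2t^2 gives R(s) = 4/s^3.
e_ss = 4/K_a = 4/(288/17) = 17/72.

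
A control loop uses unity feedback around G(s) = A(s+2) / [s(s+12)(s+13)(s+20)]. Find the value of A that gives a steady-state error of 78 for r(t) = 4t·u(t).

80

One free integrator in G(s): this is a type 1 system.
K_v = lim_{s→0} s·G(s) = A·2 / (12·13·20) = (1/1560)·A.
e_ss = 4/K_v = 78 ⇒ K_v = 2/39 ⇒ A = (2/39)/(1/1560) = 80.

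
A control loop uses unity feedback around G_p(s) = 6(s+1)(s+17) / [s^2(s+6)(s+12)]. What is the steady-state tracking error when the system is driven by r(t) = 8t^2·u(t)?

The open loop has two poles at the origin → type 2 system.
K_a = lim_{s→0} s^2·G_p(s) = 6·1·17 / (6·12) = 17/12.
r(t) = 8t^2 gives R(s) = 16/s^3.
e_ss = 16/K_a = 16/(17/12) = 192/17.

192/17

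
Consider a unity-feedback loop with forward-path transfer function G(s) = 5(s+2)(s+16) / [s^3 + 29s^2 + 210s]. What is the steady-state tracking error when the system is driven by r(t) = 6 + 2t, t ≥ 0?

Factoring s from the denominator leaves a polynomial with constant term 210, so the system is type 1. By superposition:
  • 6: tracked with zero error.
  • 2t: e_ss = 2/K_v with K_v=16/21 → 2.625.
Total e_ss = 2.625.

2.625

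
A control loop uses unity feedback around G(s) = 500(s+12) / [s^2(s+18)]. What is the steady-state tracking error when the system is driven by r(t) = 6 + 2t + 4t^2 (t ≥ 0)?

Two free integrators in G(s): this is a type 2 system. By superposition:
  • 6: tracked with zero error.
  • 2t: tracked with zero error.
  • 4t^2: e_ss = 8/K_a with K_a=1000/3 → 0.024.
Total e_ss = 0.024.

0.024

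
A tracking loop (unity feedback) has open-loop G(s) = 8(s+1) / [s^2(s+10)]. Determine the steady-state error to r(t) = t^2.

Two free integrators in G(s): this is a type 2 system.
K_a = lim_{s→0} s^2·G(s) = 8·1 / (10) = 0.8.
r(t) = t^2 gives R(s) = 2/s^3.
e_ss = 2/K_a = 2/0.8 = 2.5.

2.5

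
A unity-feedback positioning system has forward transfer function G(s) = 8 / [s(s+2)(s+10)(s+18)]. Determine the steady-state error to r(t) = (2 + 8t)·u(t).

360

System type = 1 (one pole at s=0). Treating each term separately:
  • 2: tracked with zero error.
  • 8t: e_ss = 8/K_v with K_v=1/45 → 360.
Total e_ss = 360.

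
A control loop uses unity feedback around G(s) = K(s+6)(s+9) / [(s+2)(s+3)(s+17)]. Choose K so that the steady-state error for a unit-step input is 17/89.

8

System type = 0 (no poles at s=0).
K_p = lim_{s→0} G(s) = K·6·9 / (2·3·17) = (9/17)·K.
e_ss = 1/(1 + K_p) = 17/89 ⇒ 1 + (9/17)·K = 89/17 ⇒ K = 8.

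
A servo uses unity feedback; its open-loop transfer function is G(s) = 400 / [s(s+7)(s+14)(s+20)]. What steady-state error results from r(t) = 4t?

19.6

One free integrator in G(s): this is a type 1 system.
K_v = lim_{s→0} s·G(s) = 400 / (7·14·20) = 10/49.
e_ss = 4/K_v = 4/(10/49) = 19.6.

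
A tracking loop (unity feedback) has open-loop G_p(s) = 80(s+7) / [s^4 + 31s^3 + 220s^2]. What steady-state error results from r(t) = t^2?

11/14

The denominator has no term below 220s^2 — 2 poles at s=0, type 2.
K_a = lim_{s→0} s^2·G_p(s) = 80·7 / 220 = 28/11.
r(t) = t^2 gives R(s) = 2/s^3.
e_ss = 2/K_a = 2/(28/11) = 11/14.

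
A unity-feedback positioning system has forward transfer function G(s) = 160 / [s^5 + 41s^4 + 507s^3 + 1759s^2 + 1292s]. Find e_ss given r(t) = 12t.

96.9

Lowest-order denominator term is 1292s, so the open loop has 1 pole at the origin → type 1 system.
K_v = lim_{s→0} s·G(s) = 160 / 1292 = 40/323.
e_ss = 12/K_v = 12/(40/323) = 96.9.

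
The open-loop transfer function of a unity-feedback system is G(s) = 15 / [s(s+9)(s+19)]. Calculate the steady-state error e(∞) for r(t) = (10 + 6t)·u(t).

The open loop has one pole at the origin → type 1 system. Treating each term separately:
  • 10: tracked with zero error.
  • 6t: e_ss = 6/K_v with K_v=5/57 → 68.4.
Total e_ss = 68.4.

68.4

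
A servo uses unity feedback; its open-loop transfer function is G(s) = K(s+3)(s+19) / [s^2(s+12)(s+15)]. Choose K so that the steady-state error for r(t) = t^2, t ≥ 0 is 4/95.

150

System type = 2 (two poles at s=0).
K_a = lim_{s→0} s^2·G(s) = K·3·19 / (12·15) = (19/60)·K.
e_ss = 2/K_a = 4/95 ⇒ K_a = 47.5 ⇒ K = 47.5/(19/60) = 150.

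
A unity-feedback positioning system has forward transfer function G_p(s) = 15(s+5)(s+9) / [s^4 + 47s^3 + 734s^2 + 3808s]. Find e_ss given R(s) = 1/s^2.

Lowest-order denominator term is 3808s, so the open loop has 1 pole at the origin → type 1 system.
K_v = lim_{s→0} s·G_p(s) = 15·5·9 / 3808 = 675/3808.
e_ss = 1/K_v = 1/(675/3808) = 3808/675.

3808/675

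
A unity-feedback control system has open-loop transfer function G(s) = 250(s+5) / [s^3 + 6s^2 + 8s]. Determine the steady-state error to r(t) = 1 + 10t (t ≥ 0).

0.064

Factoring s from the denominator leaves a polynomial with constant term 8, so the system is type 1. Treating each term separately:
  • 1: tracked with zero error.
  • 10t: e_ss = 10/K_v with K_v=156.25 → 0.064.
Total e_ss = 0.064.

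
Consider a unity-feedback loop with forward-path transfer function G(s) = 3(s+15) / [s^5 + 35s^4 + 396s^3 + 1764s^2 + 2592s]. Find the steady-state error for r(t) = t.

The denominator has no term below 2592s — 1 pole at s=0, type 1.
K_v = lim_{s→0} s·G(s) = 3·15 / 2592 = 5/288.
e_ss = 1/K_v = 1/(5/288) = 57.6.

57.6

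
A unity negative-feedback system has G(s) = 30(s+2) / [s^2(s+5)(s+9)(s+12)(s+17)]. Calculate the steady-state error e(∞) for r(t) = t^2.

Two free integrators in G(s): this is a type 2 system.
K_a = lim_{s→0} s^2·G(s) = 30·2 / (5·9·12·17) = 1/153.
r(t) = t^2 gives R(s) = 2/s^3.
e_ss = 2/K_a = 2/(1/153) = 306.

306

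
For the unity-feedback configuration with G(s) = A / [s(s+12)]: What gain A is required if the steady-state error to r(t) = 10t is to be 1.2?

100

One free integrator in G(s): this is a type 1 system.
K_v = lim_{s→0} s·G(s) = A / (12) = (1/12)·A.
e_ss = 10/K_v = 1.2 ⇒ K_v = 25/3 ⇒ A = (25/3)/(1/12) = 100.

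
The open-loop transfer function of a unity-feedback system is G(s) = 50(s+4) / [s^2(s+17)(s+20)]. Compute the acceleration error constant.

G(s) has two factors of s in the denominator, so the system is type 2.
K_a = lim_{s→0} s^2·G(s) = 50·4 / (17·20) = 10/17.

10/17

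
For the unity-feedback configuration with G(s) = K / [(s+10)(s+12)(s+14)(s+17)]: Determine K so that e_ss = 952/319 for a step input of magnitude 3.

G(s) has no factors of s in the denominator, so the system is type 0.
K_p = lim_{s→0} G(s) = K / (10·12·14·17) = (1/28560)·K.
e_ss = 3/(1 + K_p) = 952/319 ⇒ 1 + (1/28560)·K = 957/952 ⇒ K = 150.

150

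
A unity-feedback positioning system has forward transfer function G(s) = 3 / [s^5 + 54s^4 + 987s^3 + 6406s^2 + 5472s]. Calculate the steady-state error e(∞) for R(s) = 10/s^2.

Lowest-order denominator term is 5472s, so the open loop has 1 pole at the origin → type 1 system.
K_v = lim_{s→0} s·G(s) = 3 / 5472 = 1/1824.
e_ss = 10/K_v = 10/(1/1824) = 18240.

18240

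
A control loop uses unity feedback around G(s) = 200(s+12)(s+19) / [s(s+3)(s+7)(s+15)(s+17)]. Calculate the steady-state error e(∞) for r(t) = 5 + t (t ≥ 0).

357/3040

System type = 1 (one pole at s=0). By superposition:
  • 5: tracked with zero error.
  • t: e_ss = 1/K_v with K_v=3040/357 → 357/3040.
Total e_ss = 357/3040.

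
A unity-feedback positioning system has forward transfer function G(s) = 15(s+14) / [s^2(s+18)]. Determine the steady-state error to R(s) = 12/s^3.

System type = 2 (two poles at s=0).
K_a = lim_{s→0} s^2·G(s) = 15·14 / (18) = 35/3.
r(t) = 6t^2 gives R(s) = 12/s^3.
e_ss = 12/K_a = 12/(35/3) = 36/35.

36/35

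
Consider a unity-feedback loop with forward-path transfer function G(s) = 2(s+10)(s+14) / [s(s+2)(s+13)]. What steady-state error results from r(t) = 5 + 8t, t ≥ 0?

One free integrator in G(s): this is a type 1 system. Treating each term separately:
  • 5: tracked with zero error.
  • 8t: e_ss = 8/K_v with K_v=140/13 → 26/35.
Total e_ss = 26/35.

26/35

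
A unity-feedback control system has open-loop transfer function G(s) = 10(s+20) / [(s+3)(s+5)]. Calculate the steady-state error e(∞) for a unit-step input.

No free integrators in G(s): this is a type 0 system.
K_p = lim_{s→0} G(s) = 10·20 / (3·5) = 40/3.
e_ss = 1/(1 + K_p) = 1/(43/3) = 3/43.

3/43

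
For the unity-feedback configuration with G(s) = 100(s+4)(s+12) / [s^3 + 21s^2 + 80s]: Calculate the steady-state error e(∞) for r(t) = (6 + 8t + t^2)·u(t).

infinity

The denominator has no term below 80s — 1 pole at s=0, type 1. Treating each term separately:
  • 6: tracked with zero error.
  • 8t: e_ss = 8/K_v with K_v=60 → 2/15.
  • t^2: a type-1 system cannot track it, e_ss → ∞.
The unbounded component dominates.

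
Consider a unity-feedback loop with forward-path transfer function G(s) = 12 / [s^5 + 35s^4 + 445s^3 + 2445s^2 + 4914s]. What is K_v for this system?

2/819

Lowest-order denominator term is 4914s, so the open loop has 1 pole at the origin → type 1 system.
K_v = lim_{s→0} s·G(s) = 12 / 4914 = 2/819.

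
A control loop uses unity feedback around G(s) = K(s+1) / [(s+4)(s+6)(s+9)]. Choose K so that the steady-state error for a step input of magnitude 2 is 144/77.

15

System type = 0 (no poles at s=0).
K_p = lim_{s→0} G(s) = K·1 / (4·6·9) = (1/216)·K.
e_ss = 2/(1 + K_p) = 144/77 ⇒ 1 + (1/216)·K = 77/72 ⇒ K = 15.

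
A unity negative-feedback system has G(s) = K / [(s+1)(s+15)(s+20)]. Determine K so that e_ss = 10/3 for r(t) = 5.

The open loop has no poles at the origin → type 0 system.
K_p = lim_{s→0} G(s) = K / (1·15·20) = (1/300)·K.
e_ss = 5/(1 + K_p) = 10/3 ⇒ 1 + (1/300)·K = 1.5 ⇒ K = 150.

150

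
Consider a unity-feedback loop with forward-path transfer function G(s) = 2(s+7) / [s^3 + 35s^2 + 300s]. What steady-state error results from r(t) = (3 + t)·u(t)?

Lowest-order denominator term is 300s, so the open loop has 1 pole at the origin → type 1 system. Taking each input component in turn:
  • 3: tracked with zero error.
  • t: e_ss = 1/K_v with K_v=7/150 → 150/7.
Total e_ss = 150/7.

150/7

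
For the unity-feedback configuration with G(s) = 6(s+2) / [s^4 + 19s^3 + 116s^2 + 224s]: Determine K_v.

Factoring s from the denominator leaves a polynomial with constant term 224, so the system is type 1.
K_v = lim_{s→0} s·G(s) = 6·2 / 224 = 3/56.

3/56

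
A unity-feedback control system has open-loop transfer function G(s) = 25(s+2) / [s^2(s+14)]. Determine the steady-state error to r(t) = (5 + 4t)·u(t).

G(s) has two factors of s in the denominator, so the system is type 2. Taking each input component in turn:
  • 5: tracked with zero error.
  • 4t: tracked with zero error.
Total e_ss = 0.

0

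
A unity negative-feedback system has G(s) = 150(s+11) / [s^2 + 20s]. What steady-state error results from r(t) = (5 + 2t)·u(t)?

4/165

Lowest-order denominator term is 20s, so the open loop has 1 pole at the origin → type 1 system. Treating each term separately:
  • 5: tracked with zero error.
  • 2t: e_ss = 2/K_v with K_v=82.5 → 4/165.
Total e_ss = 4/165.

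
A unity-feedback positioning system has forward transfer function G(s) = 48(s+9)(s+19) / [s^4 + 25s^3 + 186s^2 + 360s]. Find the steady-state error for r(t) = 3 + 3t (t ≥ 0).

5/38

Lowest-order denominator term is 360s, so the open loop has 1 pole at the origin → type 1 system. By superposition:
  • 3: tracked with zero error.
  • 3t: e_ss = 3/K_v with K_v=22.8 → 5/38.
Total e_ss = 5/38.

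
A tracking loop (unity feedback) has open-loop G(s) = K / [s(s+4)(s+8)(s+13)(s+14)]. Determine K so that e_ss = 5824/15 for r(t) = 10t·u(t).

G(s) has one factor of s in the denominator, so the system is type 1.
K_v = lim_{s→0} s·G(s) = K / (4·8·13·14) = (1/5824)·K.
e_ss = 10/K_v = 5824/15 ⇒ K_v = 75/2912 ⇒ K = (75/2912)/(1/5824) = 150.

150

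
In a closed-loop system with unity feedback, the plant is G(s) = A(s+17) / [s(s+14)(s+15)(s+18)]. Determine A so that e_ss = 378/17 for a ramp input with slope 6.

60

The open loop has one pole at the origin → type 1 system.
K_v = lim_{s→0} s·G(s) = A·17 / (14·15·18) = (17/3780)·A.
e_ss = 6/K_v = 378/17 ⇒ K_v = 17/63 ⇒ A = (17/63)/(17/3780) = 60.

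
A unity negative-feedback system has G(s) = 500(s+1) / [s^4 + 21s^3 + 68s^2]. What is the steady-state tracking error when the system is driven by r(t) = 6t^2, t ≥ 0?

Lowest-order denominator term is 68s^2, so the open loop has 2 poles at the origin → type 2 system.
K_a = lim_{s→0} s^2·G(s) = 500·1 / 68 = 125/17.
r(t) = 6t^2 gives R(s) = 12/s^3.
e_ss = 12/K_a = 12/(125/17) = 1.632.

1.632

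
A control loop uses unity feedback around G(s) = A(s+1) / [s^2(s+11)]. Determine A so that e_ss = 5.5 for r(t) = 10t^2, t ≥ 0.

40

Two free integrators in G(s): this is a type 2 system.
K_a = lim_{s→0} s^2·G(s) = A·1 / (11) = (1/11)·A.
e_ss = 20/K_a = 5.5 ⇒ K_a = 40/11 ⇒ A = (40/11)/(1/11) = 40.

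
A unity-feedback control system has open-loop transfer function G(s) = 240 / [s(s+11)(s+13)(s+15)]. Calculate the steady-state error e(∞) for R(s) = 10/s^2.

The open loop has one pole at the origin → type 1 system.
K_v = lim_{s→0} s·G(s) = 240 / (11·13·15) = 16/143.
e_ss = 10/K_v = 10/(16/143) = 89.375.

89.375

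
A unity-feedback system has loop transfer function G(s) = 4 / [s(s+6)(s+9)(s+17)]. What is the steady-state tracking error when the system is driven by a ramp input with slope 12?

2754

The open loop has one pole at the origin → type 1 system.
K_v = lim_{s→0} s·G(s) = 4 / (6·9·17) = 2/459.
e_ss = 12/K_v = 12/(2/459) = 2754.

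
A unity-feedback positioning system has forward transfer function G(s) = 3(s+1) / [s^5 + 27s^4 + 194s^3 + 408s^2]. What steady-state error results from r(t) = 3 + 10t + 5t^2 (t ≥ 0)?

1360

Factoring s^2 from the denominator leaves a polynomial with constant term 408, so the system is type 2. Taking each input component in turn:
  • 3: tracked with zero error.
  • 10t: tracked with zero error.
  • 5t^2: e_ss = 10/K_a with K_a=1/136 → 1360.
Total e_ss = 1360.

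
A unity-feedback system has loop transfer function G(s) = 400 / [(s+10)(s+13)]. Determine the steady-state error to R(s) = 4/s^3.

The open loop has no poles at the origin → type 0 system.
K_a = lim_{s→0} s^2·G(s) = 0; the steady-state error to this parabolic input grows without bound.

infinity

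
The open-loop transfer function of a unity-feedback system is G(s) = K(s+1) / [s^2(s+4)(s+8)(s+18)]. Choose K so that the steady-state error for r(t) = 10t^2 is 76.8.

150

The open loop has two poles at the origin → type 2 system.
K_a = lim_{s→0} s^2·G(s) = K·1 / (4·8·18) = (1/576)·K.
e_ss = 20/K_a = 76.8 ⇒ K_a = 25/96 ⇒ K = (25/96)/(1/576) = 150.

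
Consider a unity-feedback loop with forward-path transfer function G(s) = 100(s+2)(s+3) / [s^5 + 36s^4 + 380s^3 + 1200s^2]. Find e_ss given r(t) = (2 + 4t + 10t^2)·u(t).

Lowest-order denominator term is 1200s^2, so the open loop has 2 poles at the origin → type 2 system. Taking each input component in turn:
  • 2: tracked with zero error.
  • 4t: tracked with zero error.
  • 10t^2: e_ss = 20/K_a with K_a=0.5 → 40.
Total e_ss = 40.

40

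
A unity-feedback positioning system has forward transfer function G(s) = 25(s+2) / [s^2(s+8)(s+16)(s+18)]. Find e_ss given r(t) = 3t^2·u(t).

G(s) has two factors of s in the denominator, so the system is type 2.
K_a = lim_{s→0} s^2·G(s) = 25·2 / (8·16·18) = 25/1152.
r(t) = 3t^2 gives R(s) = 6/s^3.
e_ss = 6/K_a = 6/(25/1152) = 276.48.

276.48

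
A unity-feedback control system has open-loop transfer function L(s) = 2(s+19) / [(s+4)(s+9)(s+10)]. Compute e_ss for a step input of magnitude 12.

2160/199

The open loop has no poles at the origin → type 0 system.
K_p = lim_{s→0} L(s) = 2·19 / (4·9·10) = 19/180.
e_ss = 12/(1 + K_p) = 12/(199/180) = 2160/199.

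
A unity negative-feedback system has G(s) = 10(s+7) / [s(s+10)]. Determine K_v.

The open loop has one pole at the origin → type 1 system.
K_v = lim_{s→0} s·G(s) = 10·7 / (10) = 7.

7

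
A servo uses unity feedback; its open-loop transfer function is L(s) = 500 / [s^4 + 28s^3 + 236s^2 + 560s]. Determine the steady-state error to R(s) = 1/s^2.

The denominator has no term below 560s — 1 pole at s=0, type 1.
K_v = lim_{s→0} s·L(s) = 500 / 560 = 25/28.
e_ss = 1/K_v = 1/(25/28) = 1.12.

1.12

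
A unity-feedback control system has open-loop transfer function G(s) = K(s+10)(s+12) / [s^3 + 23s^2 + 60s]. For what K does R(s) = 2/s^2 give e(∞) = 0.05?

20

The denominator has no term below 60s — 1 pole at s=0, type 1.
K_v = lim_{s→0} s·G(s) = K·10·12 / 60 = 2·K.
e_ss = 2/K_v = 0.05 ⇒ K_v = 40 ⇒ K = 40/2 = 20.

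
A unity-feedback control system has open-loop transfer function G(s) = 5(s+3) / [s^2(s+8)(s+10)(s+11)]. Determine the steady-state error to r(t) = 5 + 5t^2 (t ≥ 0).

1760/3

System type = 2 (two poles at s=0). Treating each term separately:
  • 5: tracked with zero error.
  • 5t^2: e_ss = 10/K_a with K_a=3/176 → 1760/3.
Total e_ss = 1760/3.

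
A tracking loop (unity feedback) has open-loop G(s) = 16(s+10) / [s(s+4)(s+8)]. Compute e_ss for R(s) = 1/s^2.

0.2

G(s) has one factor of s in the denominator, so the system is type 1.
K_v = lim_{s→0} s·G(s) = 16·10 / (4·8) = 5.
e_ss = 1/K_v = 1/5 = 0.2.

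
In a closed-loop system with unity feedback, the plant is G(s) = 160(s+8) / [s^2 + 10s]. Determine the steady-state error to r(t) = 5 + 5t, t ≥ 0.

Factoring s from the denominator leaves a polynomial with constant term 10, so the system is type 1. By superposition:
  • 5: tracked with zero error.
  • 5t: e_ss = 5/K_v with K_v=128 → 5/128.
Total e_ss = 5/128.

5/128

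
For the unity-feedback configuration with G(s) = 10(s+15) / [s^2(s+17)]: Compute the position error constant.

infinity

K_p = lim_{s→0} G(s); with 2 poles at the origin the limit diverges, so K_p = ∞.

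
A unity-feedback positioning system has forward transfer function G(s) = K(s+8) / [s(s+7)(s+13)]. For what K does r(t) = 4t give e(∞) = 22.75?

The open loop has one pole at the origin → type 1 system.
K_v = lim_{s→0} s·G(s) = K·8 / (7·13) = (8/91)·K.
e_ss = 4/K_v = 22.75 ⇒ K_v = 16/91 ⇒ K = (16/91)/(8/91) = 2.

2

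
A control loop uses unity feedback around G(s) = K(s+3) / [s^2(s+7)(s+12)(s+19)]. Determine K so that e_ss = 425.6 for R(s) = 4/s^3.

5

Two free integrators in G(s): this is a type 2 system.
K_a = lim_{s→0} s^2·G(s) = K·3 / (7·12·19) = (1/532)·K.
e_ss = 4/K_a = 425.6 ⇒ K_a = 5/532 ⇒ K = (5/532)/(1/532) = 5.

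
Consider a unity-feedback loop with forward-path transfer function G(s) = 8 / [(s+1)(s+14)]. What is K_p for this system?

System type = 0 (no poles at s=0).
K_p = lim_{s→0} G(s) = 8 / (1·14) = 4/7.

4/7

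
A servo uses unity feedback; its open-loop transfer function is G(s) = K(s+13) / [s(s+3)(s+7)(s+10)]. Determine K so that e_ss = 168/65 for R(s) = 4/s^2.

G(s) has one factor of s in the denominator, so the system is type 1.
K_v = lim_{s→0} s·G(s) = K·13 / (3·7·10) = (13/210)·K.
e_ss = 4/K_v = 168/65 ⇒ K_v = 65/42 ⇒ K = (65/42)/(13/210) = 25.

25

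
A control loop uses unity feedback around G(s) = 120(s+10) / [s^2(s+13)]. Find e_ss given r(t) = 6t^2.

System type = 2 (two poles at s=0).
K_a = lim_{s→0} s^2·G(s) = 120·10 / (13) = 1200/13.
r(t) = 6t^2 gives R(s) = 12/s^3.
e_ss = 12/K_a = 12/(1200/13) = 0.13.

0.13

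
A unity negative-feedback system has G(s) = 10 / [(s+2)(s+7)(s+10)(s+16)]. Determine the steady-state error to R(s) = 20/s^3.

System type = 0 (no poles at s=0).
K_a = lim_{s→0} s^2·G(s) = 0; the steady-state error to this parabolic input grows without bound.

infinity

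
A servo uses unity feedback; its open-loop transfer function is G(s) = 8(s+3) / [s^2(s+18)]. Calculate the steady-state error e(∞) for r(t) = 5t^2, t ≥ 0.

7.5

The open loop has two poles at the origin → type 2 system.
K_a = lim_{s→0} s^2·G(s) = 8·3 / (18) = 4/3.
r(t) = 5t^2 gives R(s) = 10/s^3.
e_ss = 10/K_a = 10/(4/3) = 7.5.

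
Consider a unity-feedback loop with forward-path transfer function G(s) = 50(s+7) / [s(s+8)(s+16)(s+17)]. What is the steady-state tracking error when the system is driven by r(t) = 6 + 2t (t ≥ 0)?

2176/175

G(s) has one factor of s in the denominator, so the system is type 1. Treating each term separately:
  • 6: tracked with zero error.
  • 2t: e_ss = 2/K_v with K_v=175/1088 → 2176/175.
Total e_ss = 2176/175.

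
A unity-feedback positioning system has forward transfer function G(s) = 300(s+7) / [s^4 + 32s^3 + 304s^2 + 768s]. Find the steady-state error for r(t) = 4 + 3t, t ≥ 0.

192/175

Factoring s from the denominator leaves a polynomial with constant term 768, so the system is type 1. Taking each input component in turn:
  • 4: tracked with zero error.
  • 3t: e_ss = 3/K_v with K_v=175/64 → 192/175.
Total e_ss = 192/175.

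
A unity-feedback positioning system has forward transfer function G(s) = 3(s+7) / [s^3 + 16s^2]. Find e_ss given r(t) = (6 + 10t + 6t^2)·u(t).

Lowest-order denominator term is 16s^2, so the open loop has 2 poles at the origin → type 2 system. Taking each input component in turn:
  • 6: tracked with zero error.
  • 10t: tracked with zero error.
  • 6t^2: e_ss = 12/K_a with K_a=1.3125 → 64/7.
Total e_ss = 64/7.

64/7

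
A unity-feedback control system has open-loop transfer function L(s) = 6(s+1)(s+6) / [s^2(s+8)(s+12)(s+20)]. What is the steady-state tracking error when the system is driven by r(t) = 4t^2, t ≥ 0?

Two free integrators in L(s): this is a type 2 system.
K_a = lim_{s→0} s^2·L(s) = 6·1·6 / (8·12·20) = 3/160.
r(t) = 4t^2 gives R(s) = 8/s^3.
e_ss = 8/K_a = 8/(3/160) = 1280/3.

1280/3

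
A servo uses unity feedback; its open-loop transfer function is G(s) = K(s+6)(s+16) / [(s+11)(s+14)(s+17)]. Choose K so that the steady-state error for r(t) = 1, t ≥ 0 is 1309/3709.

50

System type = 0 (no poles at s=0).
K_p = lim_{s→0} G(s) = K·6·16 / (11·14·17) = (48/1309)·K.
e_ss = 1/(1 + K_p) = 1309/3709 ⇒ 1 + (48/1309)·K = 3709/1309 ⇒ K = 50.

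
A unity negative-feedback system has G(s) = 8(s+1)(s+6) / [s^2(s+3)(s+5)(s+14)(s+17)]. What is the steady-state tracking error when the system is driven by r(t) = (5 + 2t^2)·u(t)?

G(s) has two factors of s in the denominator, so the system is type 2. Treating each term separately:
  • 5: tracked with zero error.
  • 2t^2: e_ss = 4/K_a with K_a=8/595 → 297.5.
Total e_ss = 297.5.

297.5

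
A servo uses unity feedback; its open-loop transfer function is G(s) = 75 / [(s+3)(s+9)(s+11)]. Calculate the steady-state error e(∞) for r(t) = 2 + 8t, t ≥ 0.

infinity

System type = 0 (no poles at s=0). Treating each term separately:
  • 2: e_ss = 2/(1+K_p) with K_p=25/99 → 99/62.
  • 8t: a type-0 system cannot track it, e_ss → ∞.
The unbounded component dominates.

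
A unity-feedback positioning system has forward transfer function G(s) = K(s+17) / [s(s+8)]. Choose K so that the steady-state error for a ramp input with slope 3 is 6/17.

4

The open loop has one pole at the origin → type 1 system.
K_v = lim_{s→0} s·G(s) = K·17 / (8) = 2.125·K.
e_ss = 3/K_v = 6/17 ⇒ K_v = 8.5 ⇒ K = 8.5/2.125 = 4.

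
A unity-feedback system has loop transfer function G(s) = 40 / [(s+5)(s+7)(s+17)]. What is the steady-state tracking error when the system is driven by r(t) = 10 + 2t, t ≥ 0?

infinity

No free integrators in G(s): this is a type 0 system. Taking each input component in turn:
  • 10: e_ss = 10/(1+K_p) with K_p=8/119 → 1190/127.
  • 2t: a type-0 system cannot track it, e_ss → ∞.
The unbounded component dominates.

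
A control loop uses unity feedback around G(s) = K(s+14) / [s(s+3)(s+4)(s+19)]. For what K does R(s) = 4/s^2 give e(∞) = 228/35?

One free integrator in G(s): this is a type 1 system.
K_v = lim_{s→0} s·G(s) = K·14 / (3·4·19) = (7/114)·K.
e_ss = 4/K_v = 228/35 ⇒ K_v = 35/57 ⇒ K = (35/57)/(7/114) = 10.

10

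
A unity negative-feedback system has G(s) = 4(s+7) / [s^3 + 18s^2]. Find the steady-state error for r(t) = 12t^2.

108/7

The denominator has no term below 18s^2 — 2 poles at s=0, type 2.
K_a = lim_{s→0} s^2·G(s) = 4·7 / 18 = 14/9.
r(t) = 12t^2 gives R(s) = 24/s^3.
e_ss = 24/K_a = 24/(14/9) = 108/7.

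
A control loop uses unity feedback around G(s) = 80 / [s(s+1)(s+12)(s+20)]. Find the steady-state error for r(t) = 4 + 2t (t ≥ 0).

6

One free integrator in G(s): this is a type 1 system. By superposition:
  • 4: tracked with zero error.
  • 2t: e_ss = 2/K_v with K_v=1/3 → 6.
Total e_ss = 6.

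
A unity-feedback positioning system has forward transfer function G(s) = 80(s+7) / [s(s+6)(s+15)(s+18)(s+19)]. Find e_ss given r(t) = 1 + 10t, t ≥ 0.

G(s) has one factor of s in the denominator, so the system is type 1. By superposition:
  • 1: tracked with zero error.
  • 10t: e_ss = 10/K_v with K_v=28/1539 → 7695/14.
Total e_ss = 7695/14.

7695/14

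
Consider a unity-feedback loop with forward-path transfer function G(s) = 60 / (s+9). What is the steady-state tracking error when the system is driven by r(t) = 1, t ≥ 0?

No free integrators in G(s): this is a type 0 system.
K_p = lim_{s→0} G(s) = 60 / (9) = 20/3.
e_ss = 1/(1 + K_p) = 1/(23/3) = 3/23.

3/23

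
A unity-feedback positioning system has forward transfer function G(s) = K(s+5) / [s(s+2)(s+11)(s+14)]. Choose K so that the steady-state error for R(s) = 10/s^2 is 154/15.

The open loop has one pole at the origin → type 1 system.
K_v = lim_{s→0} s·G(s) = K·5 / (2·11·14) = (5/308)·K.
e_ss = 10/K_v = 154/15 ⇒ K_v = 75/77 ⇒ K = (75/77)/(5/308) = 60.

60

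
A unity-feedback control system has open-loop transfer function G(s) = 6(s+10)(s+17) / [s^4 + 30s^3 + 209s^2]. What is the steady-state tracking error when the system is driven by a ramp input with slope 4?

0

Lowest-order denominator term is 209s^2, so the open loop has 2 poles at the origin → type 2 system.
K_v = ∞ for a type-2 system; e_ss to a ramp is zero.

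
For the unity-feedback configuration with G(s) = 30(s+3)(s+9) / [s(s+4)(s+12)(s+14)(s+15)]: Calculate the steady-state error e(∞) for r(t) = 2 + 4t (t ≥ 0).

One free integrator in G(s): this is a type 1 system. Treating each term separately:
  • 2: tracked with zero error.
  • 4t: e_ss = 4/K_v with K_v=9/112 → 448/9.
Total e_ss = 448/9.

448/9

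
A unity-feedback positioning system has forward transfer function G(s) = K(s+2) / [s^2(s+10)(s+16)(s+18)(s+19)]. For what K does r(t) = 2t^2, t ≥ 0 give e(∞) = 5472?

20

System type = 2 (two poles at s=0).
K_a = lim_{s→0} s^2·G(s) = K·2 / (10·16·18·19) = (1/27360)·K.
e_ss = 4/K_a = 5472 ⇒ K_a = 1/1368 ⇒ K = (1/1368)/(1/27360) = 20.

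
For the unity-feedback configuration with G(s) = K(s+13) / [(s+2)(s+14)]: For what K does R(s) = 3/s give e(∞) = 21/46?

G(s) has no factors of s in the denominator, so the system is type 0.
K_p = lim_{s→0} G(s) = K·13 / (2·14) = (13/28)·K.
e_ss = 3/(1 + K_p) = 21/46 ⇒ 1 + (13/28)·K = 46/7 ⇒ K = 12.

12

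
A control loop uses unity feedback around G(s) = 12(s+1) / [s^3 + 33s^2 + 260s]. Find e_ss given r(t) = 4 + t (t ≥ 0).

65/3

The denominator has no term below 260s — 1 pole at s=0, type 1. By superposition:
  • 4: tracked with zero error.
  • t: e_ss = 1/K_v with K_v=3/65 → 65/3.
Total e_ss = 65/3.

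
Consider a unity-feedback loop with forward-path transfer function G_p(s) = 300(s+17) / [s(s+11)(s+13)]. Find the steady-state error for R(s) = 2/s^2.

143/2550

One free integrator in G_p(s): this is a type 1 system.
K_v = lim_{s→0} s·G_p(s) = 300·17 / (11·13) = 5100/143.
e_ss = 2/K_v = 2/(5100/143) = 143/2550.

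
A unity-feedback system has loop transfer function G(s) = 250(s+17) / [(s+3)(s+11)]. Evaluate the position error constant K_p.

4250/33

G(s) has no factors of s in the denominator, so the system is type 0.
K_p = lim_{s→0} G(s) = 250·17 / (3·11) = 4250/33.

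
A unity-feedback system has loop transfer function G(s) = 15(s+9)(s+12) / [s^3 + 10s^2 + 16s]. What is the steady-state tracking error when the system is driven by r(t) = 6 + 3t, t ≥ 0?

4/135

The denominator has no term below 16s — 1 pole at s=0, type 1. Treating each term separately:
  • 6: tracked with zero error.
  • 3t: e_ss = 3/K_v with K_v=101.25 → 4/135.
Total e_ss = 4/135.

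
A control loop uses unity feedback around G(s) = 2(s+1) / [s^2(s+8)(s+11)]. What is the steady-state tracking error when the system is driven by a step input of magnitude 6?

The open loop has two poles at the origin → type 2 system.
A type-2 system has K_p = ∞, so it tracks a step input with zero steady-state error.

0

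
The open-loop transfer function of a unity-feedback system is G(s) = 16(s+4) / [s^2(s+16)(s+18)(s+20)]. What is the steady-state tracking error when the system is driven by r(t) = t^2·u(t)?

180

G(s) has two factors of s in the denominator, so the system is type 2.
K_a = lim_{s→0} s^2·G(s) = 16·4 / (16·18·20) = 1/90.
r(t) = t^2 gives R(s) = 2/s^3.
e_ss = 2/K_a = 2/(1/90) = 180.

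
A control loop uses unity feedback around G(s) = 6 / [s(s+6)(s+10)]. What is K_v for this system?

0.1

The open loop has one pole at the origin → type 1 system.
K_v = lim_{s→0} s·G(s) = 6 / (6·10) = 0.1.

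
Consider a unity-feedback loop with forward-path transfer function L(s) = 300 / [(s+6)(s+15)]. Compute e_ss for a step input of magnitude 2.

6/13

L(s) has no factors of s in the denominator, so the system is type 0.
K_p = lim_{s→0} L(s) = 300 / (6·15) = 10/3.
e_ss = 2/(1 + K_p) = 2/(13/3) = 6/13.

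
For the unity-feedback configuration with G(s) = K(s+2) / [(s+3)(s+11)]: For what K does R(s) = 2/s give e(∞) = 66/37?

2

The open loop has no poles at the origin → type 0 system.
K_p = lim_{s→0} G(s) = K·2 / (3·11) = (2/33)·K.
e_ss = 2/(1 + K_p) = 66/37 ⇒ 1 + (2/33)·K = 37/33 ⇒ K = 2.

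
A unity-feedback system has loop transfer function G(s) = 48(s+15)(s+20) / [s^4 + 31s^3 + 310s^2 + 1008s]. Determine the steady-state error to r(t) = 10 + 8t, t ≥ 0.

0.56

Lowest-order denominator term is 1008s, so the open loop has 1 pole at the origin → type 1 system. Treating each term separately:
  • 10: tracked with zero error.
  • 8t: e_ss = 8/K_v with K_v=100/7 → 0.56.
Total e_ss = 0.56.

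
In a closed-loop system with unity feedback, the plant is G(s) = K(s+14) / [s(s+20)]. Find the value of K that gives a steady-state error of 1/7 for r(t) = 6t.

System type = 1 (one pole at s=0).
K_v = lim_{s→0} s·G(s) = K·14 / (20) = 0.7·K.
e_ss = 6/K_v = 1/7 ⇒ K_v = 42 ⇒ K = 42/0.7 = 60.

60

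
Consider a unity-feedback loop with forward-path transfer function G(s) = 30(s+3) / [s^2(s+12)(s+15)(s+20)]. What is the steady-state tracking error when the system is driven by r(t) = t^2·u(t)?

The open loop has two poles at the origin → type 2 system.
K_a = lim_{s→0} s^2·G(s) = 30·3 / (12·15·20) = 0.025.
r(t) = t^2 gives R(s) = 2/s^3.
e_ss = 2/K_a = 2/0.025 = 80.

80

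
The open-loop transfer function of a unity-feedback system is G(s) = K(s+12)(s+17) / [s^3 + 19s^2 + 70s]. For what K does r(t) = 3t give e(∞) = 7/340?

The denominator has no term below 70s — 1 pole at s=0, type 1.
K_v = lim_{s→0} s·G(s) = K·12·17 / 70 = (102/35)·K.
e_ss = 3/K_v = 7/340 ⇒ K_v = 1020/7 ⇒ K = (1020/7)/(102/35) = 50.

50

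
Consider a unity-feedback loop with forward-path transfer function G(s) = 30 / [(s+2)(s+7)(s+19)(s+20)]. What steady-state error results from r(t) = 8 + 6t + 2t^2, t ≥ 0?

infinity

System type = 0 (no poles at s=0). By superposition:
  • 8: e_ss = 8/(1+K_p) with K_p=3/532 → 4256/535.
  • 6t: a type-0 system cannot track it, e_ss → ∞.
  • 2t^2: a type-0 system cannot track it, e_ss → ∞.
The unbounded component dominates.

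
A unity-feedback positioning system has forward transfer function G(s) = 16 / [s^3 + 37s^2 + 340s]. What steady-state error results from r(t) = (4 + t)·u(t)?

The denominator has no term below 340s — 1 pole at s=0, type 1. Treating each term separately:
  • 4: tracked with zero error.
  • t: e_ss = 1/K_v with K_v=4/85 → 21.25.
Total e_ss = 21.25.

21.25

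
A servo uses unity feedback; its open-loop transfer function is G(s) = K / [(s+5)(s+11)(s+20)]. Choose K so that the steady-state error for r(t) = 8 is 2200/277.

System type = 0 (no poles at s=0).
K_p = lim_{s→0} G(s) = K / (5·11·20) = (1/1100)·K.
e_ss = 8/(1 + K_p) = 2200/277 ⇒ 1 + (1/1100)·K = 277/275 ⇒ K = 8.

8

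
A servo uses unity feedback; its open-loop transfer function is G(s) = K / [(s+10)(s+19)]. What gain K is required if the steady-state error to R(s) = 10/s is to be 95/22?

250

The open loop has no poles at the origin → type 0 system.
K_p = lim_{s→0} G(s) = K / (10·19) = (1/190)·K.
e_ss = 10/(1 + K_p) = 95/22 ⇒ 1 + (1/190)·K = 44/19 ⇒ K = 250.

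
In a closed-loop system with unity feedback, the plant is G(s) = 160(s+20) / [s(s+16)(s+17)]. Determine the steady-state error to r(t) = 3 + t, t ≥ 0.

System type = 1 (one pole at s=0). By superposition:
  • 3: tracked with zero error.
  • t: e_ss = 1/K_v with K_v=200/17 → 0.085.
Total e_ss = 0.085.

0.085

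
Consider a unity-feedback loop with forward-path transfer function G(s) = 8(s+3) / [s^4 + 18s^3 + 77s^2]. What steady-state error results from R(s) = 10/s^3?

Lowest-order denominator term is 77s^2, so the open loop has 2 poles at the origin → type 2 system.
K_a = lim_{s→0} s^2·G(s) = 8·3 / 77 = 24/77.
r(t) = 5t^2 gives R(s) = 10/s^3.
e_ss = 10/K_a = 10/(24/77) = 385/12.

385/12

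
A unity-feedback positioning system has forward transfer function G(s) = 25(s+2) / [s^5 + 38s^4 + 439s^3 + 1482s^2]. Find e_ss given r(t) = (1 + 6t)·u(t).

Lowest-order denominator term is 1482s^2, so the open loop has 2 poles at the origin → type 2 system. Taking each input component in turn:
  • 1: tracked with zero error.
  • 6t: tracked with zero error.
Total e_ss = 0.

0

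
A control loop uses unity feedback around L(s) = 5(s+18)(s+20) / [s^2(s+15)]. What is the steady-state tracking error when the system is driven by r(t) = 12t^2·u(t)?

Two free integrators in L(s): this is a type 2 system.
K_a = lim_{s→0} s^2·L(s) = 5·18·20 / (15) = 120.
r(t) = 12t^2 gives R(s) = 24/s^3.
e_ss = 24/K_a = 24/120 = 0.2.

0.2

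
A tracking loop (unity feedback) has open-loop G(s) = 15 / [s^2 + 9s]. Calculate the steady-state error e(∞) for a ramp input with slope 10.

6

The denominator has no term below 9s — 1 pole at s=0, type 1.
K_v = lim_{s→0} s·G(s) = 15 / 9 = 5/3.
e_ss = 10/K_v = 10/(5/3) = 6.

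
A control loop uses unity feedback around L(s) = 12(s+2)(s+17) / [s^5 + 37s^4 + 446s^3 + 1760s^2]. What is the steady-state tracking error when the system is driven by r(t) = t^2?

Factoring s^2 from the denominator leaves a polynomial with constant term 1760, so the system is type 2.
K_a = lim_{s→0} s^2·L(s) = 12·2·17 / 1760 = 51/220.
r(t) = t^2 gives R(s) = 2/s^3.
e_ss = 2/K_a = 2/(51/220) = 440/51.

440/51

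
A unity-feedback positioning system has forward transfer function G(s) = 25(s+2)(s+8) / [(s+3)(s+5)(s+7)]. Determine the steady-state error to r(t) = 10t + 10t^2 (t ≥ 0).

G(s) has no factors of s in the denominator, so the system is type 0. Taking each input component in turn:
  • 10t: a type-0 system cannot track it, e_ss → ∞.
  • 10t^2: a type-0 system cannot track it, e_ss → ∞.
The unbounded component dominates.

infinity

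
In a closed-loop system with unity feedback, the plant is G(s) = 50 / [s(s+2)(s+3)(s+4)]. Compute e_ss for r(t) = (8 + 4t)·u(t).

The open loop has one pole at the origin → type 1 system. Taking each input component in turn:
  • 8: tracked with zero error.
  • 4t: e_ss = 4/K_v with K_v=25/12 → 1.92.
Total e_ss = 1.92.

1.92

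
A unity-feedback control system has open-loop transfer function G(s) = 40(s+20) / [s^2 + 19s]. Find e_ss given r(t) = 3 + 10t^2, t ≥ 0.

infinity

The denominator has no term below 19s — 1 pole at s=0, type 1. By superposition:
  • 3: tracked with zero error.
  • 10t^2: a type-1 system cannot track it, e_ss → ∞.
The unbounded component dominates.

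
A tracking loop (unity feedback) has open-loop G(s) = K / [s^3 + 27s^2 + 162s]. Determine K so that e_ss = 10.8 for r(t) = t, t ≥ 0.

Factoring s from the denominator leaves a polynomial with constant term 162, so the system is type 1.
K_v = lim_{s→0} s·G(s) = K / 162 = (1/162)·K.
e_ss = 1/K_v = 10.8 ⇒ K_v = 5/54 ⇒ K = (5/54)/(1/162) = 15.

15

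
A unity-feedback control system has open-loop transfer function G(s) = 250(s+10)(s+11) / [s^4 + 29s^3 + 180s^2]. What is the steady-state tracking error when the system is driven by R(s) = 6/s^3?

54/1375

The denominator has no term below 180s^2 — 2 poles at s=0, type 2.
K_a = lim_{s→0} s^2·G(s) = 250·10·11 / 180 = 1375/9.
r(t) = 3t^2 gives R(s) = 6/s^3.
e_ss = 6/K_a = 6/(1375/9) = 54/1375.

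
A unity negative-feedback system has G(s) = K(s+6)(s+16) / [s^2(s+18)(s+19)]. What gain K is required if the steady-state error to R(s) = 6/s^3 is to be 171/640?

System type = 2 (two poles at s=0).
K_a = lim_{s→0} s^2·G(s) = K·6·16 / (18·19) = (16/57)·K.
e_ss = 6/K_a = 171/640 ⇒ K_a = 1280/57 ⇒ K = (1280/57)/(16/57) = 80.

80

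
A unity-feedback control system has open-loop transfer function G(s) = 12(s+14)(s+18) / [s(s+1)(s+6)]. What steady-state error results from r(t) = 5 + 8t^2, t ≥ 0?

One free integrator in G(s): this is a type 1 system. Taking each input component in turn:
  • 5: tracked with zero error.
  • 8t^2: a type-1 system cannot track it, e_ss → ∞.
The unbounded component dominates.

infinity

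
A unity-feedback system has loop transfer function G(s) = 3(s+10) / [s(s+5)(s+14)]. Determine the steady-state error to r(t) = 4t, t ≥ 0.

One free integrator in G(s): this is a type 1 system.
K_v = lim_{s→0} s·G(s) = 3·10 / (5·14) = 3/7.
e_ss = 4/K_v = 4/(3/7) = 28/3.

28/3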